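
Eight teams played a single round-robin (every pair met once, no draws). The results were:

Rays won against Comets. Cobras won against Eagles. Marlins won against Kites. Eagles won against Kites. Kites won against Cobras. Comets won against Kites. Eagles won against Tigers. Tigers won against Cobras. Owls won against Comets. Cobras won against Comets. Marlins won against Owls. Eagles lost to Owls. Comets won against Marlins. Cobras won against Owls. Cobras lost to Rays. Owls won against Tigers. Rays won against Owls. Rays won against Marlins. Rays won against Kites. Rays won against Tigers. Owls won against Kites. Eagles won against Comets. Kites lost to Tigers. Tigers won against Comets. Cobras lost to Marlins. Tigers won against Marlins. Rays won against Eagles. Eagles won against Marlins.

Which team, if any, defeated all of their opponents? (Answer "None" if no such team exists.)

Rays

Rays has 7 wins out of 7 opponents — a perfect record.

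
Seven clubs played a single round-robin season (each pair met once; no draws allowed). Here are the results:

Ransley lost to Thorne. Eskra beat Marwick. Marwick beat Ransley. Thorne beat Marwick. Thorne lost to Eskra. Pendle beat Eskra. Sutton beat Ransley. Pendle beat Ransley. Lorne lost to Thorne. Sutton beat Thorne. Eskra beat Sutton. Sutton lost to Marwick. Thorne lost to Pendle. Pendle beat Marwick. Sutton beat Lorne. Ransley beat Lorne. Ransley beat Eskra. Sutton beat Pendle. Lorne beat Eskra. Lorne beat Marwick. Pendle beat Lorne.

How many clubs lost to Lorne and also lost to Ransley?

1

Lorne beat: Eskra, Marwick.
Ransley beat: Lorne, Eskra.
Both beat: Eskra — 1.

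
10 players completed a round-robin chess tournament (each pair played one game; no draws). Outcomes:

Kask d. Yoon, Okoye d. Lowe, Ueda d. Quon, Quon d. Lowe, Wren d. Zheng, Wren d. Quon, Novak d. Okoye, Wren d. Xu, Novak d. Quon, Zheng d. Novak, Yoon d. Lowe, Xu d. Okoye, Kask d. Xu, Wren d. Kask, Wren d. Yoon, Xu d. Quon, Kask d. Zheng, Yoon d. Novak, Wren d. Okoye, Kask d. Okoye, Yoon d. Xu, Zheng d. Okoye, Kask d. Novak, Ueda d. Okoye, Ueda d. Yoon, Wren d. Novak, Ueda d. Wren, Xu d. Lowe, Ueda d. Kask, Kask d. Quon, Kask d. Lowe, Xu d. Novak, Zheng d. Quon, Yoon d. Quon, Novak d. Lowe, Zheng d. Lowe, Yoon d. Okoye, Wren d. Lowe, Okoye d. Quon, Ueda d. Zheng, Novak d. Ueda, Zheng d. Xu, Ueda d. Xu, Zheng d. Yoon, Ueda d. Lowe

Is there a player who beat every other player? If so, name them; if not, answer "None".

Highest win total is Wren with 8 (out of 9 possible).
Wren lost to Ueda, so no player went undefeated.

None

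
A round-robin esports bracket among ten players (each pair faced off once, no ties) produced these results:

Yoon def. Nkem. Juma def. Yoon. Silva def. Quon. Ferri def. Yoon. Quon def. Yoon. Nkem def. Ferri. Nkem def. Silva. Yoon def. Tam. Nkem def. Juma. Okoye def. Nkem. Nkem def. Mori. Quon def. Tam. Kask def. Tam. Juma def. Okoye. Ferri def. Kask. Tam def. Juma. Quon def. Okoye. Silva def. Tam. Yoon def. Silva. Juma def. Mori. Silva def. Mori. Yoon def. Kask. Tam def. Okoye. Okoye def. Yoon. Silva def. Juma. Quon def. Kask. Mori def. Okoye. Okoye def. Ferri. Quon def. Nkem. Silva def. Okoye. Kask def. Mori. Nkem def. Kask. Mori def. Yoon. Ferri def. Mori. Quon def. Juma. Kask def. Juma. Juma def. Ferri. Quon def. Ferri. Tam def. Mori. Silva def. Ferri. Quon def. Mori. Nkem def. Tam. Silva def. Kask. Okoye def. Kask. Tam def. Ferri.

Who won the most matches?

Quon

Win totals: Okoye 4, Kask 3, Tam 4, Quon 8, Ferri 3, Nkem 6, Mori 2, Juma 4, Silva 7, Yoon 4.
Quon leads with 8 wins (next highest: 7).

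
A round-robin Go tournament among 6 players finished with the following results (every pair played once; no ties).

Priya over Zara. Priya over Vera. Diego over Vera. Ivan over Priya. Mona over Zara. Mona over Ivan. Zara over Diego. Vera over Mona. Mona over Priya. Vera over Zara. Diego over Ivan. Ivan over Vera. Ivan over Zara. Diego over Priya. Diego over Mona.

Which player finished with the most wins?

Win totals: Zara 1, Diego 4, Mona 3, Vera 2, Priya 2, Ivan 3.
Diego leads with 4 wins (next highest: 3).

Diego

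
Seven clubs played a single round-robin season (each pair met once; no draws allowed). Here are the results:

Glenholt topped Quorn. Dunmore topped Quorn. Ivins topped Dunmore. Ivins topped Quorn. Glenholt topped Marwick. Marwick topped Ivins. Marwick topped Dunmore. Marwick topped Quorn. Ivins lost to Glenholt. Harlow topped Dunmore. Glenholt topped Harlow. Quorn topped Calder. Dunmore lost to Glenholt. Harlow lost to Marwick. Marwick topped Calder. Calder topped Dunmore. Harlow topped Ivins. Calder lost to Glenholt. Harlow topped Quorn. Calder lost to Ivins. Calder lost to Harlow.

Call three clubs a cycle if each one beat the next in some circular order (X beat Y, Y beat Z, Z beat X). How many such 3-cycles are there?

Win totals: Calder 1, Quorn 1, Ivins 3, Marwick 5, Dunmore 1, Glenholt 6, Harlow 4.
A club with w wins dominates both others in C(w,2) triples; summing gives 0 + 0 + 3 + 10 + 0 + 15 + 6 = 34 transitive triples.
Total triples C(7,3) = 35, so cyclic triples = 35 − 34 = 1.

1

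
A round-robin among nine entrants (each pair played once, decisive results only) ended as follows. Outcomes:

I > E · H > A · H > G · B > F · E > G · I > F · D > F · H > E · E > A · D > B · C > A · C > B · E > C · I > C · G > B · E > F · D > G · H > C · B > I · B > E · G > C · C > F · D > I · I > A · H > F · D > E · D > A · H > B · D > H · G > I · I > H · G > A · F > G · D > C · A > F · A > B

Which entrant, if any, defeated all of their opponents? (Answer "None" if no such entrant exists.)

D has 8 wins out of 8 opponents — a perfect record.

D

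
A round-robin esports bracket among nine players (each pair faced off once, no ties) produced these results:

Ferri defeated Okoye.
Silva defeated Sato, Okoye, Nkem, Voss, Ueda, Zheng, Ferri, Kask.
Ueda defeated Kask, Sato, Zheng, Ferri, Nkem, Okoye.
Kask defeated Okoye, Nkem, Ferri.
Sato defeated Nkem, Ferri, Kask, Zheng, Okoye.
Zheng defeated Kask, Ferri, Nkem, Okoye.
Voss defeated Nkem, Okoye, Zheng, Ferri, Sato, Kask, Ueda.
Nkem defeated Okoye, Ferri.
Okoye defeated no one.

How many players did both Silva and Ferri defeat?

Silva beat: Sato, Kask, Nkem, Zheng, Ueda, Okoye, Ferri, Voss.
Ferri beat: Okoye.
Both beat: Okoye — 1.

1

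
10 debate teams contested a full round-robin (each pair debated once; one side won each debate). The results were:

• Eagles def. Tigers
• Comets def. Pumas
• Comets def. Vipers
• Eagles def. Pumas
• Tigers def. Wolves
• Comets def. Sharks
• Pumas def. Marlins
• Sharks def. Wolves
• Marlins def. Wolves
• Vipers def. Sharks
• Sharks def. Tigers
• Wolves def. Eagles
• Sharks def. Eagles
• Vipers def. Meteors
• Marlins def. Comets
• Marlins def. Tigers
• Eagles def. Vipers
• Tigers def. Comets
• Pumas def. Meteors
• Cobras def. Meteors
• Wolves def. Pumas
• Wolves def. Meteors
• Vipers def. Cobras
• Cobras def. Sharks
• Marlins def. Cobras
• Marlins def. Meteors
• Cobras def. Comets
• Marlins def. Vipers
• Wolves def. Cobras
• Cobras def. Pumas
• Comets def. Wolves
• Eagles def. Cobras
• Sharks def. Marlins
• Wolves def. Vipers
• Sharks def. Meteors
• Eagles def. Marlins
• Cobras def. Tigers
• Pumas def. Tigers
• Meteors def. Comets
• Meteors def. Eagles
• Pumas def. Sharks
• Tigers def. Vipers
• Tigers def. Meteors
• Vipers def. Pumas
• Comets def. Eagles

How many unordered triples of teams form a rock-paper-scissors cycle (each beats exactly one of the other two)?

36

Win totals: Vipers 4, Comets 5, Sharks 5, Marlins 6, Eagles 5, Tigers 4, Cobras 5, Pumas 4, Wolves 5, Meteors 2.
A team with w wins dominates both others in C(w,2) triples; summing gives 6 + 10 + 10 + 15 + 10 + 6 + 10 + 6 + 10 + 1 = 84 transitive triples.
Total triples C(10,3) = 120, so cyclic triples = 120 − 84 = 36.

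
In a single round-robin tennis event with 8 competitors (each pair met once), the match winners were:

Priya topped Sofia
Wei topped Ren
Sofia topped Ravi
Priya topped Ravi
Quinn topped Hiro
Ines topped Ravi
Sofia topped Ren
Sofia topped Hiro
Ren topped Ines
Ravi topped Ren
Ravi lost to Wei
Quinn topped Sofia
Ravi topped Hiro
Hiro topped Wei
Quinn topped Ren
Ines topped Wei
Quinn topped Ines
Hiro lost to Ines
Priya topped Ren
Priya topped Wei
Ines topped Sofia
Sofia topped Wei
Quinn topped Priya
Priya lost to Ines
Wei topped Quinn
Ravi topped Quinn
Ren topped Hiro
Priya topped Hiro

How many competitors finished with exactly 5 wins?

Win totals: Ines 5, Sofia 4, Ravi 3, Ren 2, Priya 5, Quinn 5, Hiro 1, Wei 3.
Exactly 5: Ines, Priya, Quinn — 3 competitors.

3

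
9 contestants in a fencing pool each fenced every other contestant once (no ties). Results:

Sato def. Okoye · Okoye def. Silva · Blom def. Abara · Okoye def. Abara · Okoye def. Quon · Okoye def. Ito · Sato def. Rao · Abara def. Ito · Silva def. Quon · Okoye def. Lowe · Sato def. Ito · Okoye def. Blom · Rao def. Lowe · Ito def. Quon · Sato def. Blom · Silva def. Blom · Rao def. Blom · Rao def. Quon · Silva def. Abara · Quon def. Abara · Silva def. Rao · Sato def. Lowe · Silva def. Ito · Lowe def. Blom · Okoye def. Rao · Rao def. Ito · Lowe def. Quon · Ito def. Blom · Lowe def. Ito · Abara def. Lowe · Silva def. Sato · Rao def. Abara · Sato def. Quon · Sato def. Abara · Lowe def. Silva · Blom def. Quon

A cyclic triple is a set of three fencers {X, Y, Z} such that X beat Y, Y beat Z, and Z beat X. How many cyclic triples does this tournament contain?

Win totals: Abara 2, Lowe 4, Okoye 7, Rao 5, Ito 2, Blom 2, Silva 6, Quon 1, Sato 7.
A fencer with w wins dominates both others in C(w,2) triples; summing gives 1 + 6 + 21 + 10 + 1 + 1 + 15 + 0 + 21 = 76 transitive triples.
Total triples C(9,3) = 84, so cyclic triples = 84 − 76 = 8.

8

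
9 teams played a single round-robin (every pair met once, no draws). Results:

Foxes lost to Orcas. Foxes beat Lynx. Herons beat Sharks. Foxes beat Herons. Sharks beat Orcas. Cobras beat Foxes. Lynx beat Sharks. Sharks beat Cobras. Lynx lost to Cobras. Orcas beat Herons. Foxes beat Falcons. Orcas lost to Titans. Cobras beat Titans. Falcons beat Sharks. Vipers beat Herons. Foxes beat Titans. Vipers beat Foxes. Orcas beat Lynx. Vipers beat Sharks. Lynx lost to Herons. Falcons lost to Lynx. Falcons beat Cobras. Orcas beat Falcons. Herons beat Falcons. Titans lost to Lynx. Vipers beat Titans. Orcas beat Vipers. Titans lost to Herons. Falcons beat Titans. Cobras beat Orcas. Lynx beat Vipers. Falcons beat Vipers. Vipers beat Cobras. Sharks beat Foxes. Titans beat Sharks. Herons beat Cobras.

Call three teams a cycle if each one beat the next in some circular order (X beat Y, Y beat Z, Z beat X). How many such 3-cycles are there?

26

Win totals: Titans 2, Vipers 5, Herons 5, Cobras 4, Lynx 4, Foxes 4, Sharks 3, Orcas 5, Falcons 4.
A team with w wins dominates both others in C(w,2) triples; summing gives 1 + 10 + 10 + 6 + 6 + 6 + 3 + 10 + 6 = 58 transitive triples.
Total triples C(9,3) = 84, so cyclic triples = 84 − 58 = 26.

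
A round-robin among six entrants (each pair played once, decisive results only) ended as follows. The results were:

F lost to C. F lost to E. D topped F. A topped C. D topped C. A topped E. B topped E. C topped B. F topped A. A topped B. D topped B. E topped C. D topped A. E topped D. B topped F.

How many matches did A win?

3

A's results: beat B, C, E; lost to D, F.
That is 3 wins.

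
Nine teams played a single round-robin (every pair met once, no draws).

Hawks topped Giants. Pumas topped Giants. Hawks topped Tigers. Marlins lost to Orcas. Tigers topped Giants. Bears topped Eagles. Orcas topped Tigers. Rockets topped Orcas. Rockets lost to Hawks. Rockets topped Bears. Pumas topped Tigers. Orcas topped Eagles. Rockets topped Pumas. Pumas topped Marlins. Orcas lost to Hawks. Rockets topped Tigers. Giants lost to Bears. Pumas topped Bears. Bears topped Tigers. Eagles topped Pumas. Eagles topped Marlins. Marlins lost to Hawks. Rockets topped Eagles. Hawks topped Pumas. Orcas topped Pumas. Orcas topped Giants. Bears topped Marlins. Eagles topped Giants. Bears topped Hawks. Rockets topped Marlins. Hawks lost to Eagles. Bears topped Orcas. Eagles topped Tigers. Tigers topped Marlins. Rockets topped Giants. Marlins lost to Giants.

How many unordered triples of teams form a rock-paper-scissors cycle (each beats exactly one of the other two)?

6

Win totals: Giants 1, Bears 6, Orcas 5, Pumas 4, Hawks 6, Eagles 5, Rockets 7, Tigers 2, Marlins 0.
A team with w wins dominates both others in C(w,2) triples; summing gives 0 + 15 + 10 + 6 + 15 + 10 + 21 + 1 + 0 = 78 transitive triples.
Total triples C(9,3) = 84, so cyclic triples = 84 − 78 = 6.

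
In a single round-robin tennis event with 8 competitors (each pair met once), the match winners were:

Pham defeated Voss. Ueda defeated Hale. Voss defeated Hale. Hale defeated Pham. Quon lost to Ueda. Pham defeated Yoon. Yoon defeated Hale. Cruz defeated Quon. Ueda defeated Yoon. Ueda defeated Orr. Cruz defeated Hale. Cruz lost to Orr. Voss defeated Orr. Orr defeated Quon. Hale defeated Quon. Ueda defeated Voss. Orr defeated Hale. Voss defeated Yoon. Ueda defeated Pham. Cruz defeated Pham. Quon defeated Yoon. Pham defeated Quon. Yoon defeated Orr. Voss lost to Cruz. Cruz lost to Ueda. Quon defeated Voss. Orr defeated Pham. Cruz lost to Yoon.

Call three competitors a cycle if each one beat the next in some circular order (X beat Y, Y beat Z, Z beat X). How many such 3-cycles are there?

12

Win totals: Cruz 4, Pham 3, Quon 2, Yoon 3, Voss 3, Orr 4, Ueda 7, Hale 2.
A competitor with w wins dominates both others in C(w,2) triples; summing gives 6 + 3 + 1 + 3 + 3 + 6 + 21 + 1 = 44 transitive triples.
Total triples C(8,3) = 56, so cyclic triples = 56 − 44 = 12.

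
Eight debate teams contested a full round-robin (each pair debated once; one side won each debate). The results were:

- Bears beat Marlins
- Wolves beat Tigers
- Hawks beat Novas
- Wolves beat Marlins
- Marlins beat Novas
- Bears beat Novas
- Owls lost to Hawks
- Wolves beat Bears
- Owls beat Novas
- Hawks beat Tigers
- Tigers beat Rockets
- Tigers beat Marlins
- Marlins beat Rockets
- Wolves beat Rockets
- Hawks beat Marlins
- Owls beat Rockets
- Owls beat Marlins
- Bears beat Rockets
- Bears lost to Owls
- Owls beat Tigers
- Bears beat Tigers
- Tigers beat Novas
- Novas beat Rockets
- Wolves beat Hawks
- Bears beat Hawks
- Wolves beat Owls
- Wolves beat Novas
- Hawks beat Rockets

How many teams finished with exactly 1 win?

Win totals: Bears 5, Wolves 7, Novas 1, Hawks 5, Rockets 0, Owls 5, Marlins 2, Tigers 3.
Exactly 1: Novas — 1 team.

1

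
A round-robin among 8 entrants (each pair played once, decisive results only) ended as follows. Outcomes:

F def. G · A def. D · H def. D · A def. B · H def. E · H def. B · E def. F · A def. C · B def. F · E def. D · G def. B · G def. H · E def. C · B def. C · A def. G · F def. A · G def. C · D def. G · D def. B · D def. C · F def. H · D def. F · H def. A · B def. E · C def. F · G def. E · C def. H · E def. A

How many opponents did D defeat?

D's results: beat B, C, F, G; lost to A, E, H.
That is 4 wins.

4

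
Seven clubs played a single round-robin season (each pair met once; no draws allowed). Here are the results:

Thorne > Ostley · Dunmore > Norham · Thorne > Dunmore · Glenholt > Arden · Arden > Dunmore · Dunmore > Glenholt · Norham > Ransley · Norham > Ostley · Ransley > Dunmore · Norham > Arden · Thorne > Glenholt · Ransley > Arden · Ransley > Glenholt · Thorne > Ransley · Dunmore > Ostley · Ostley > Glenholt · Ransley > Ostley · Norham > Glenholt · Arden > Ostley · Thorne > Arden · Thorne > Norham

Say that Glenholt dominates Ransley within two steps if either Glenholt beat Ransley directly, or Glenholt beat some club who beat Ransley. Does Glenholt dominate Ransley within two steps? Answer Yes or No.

Glenholt did not beat Ransley directly.
Glenholt beat Arden, but each of them lost to Ransley. No two-step path.

No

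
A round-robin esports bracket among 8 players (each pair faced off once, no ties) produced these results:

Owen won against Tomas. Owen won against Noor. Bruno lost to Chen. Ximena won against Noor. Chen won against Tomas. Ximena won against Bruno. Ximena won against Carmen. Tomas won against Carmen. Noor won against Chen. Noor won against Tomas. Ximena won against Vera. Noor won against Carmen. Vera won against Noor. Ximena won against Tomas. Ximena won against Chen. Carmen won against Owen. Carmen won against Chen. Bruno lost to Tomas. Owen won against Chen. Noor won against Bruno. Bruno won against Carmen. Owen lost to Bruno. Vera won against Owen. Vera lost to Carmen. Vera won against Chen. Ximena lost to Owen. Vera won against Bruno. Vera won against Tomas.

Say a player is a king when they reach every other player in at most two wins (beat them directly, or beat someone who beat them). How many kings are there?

5

Ximena reaches everyone (king).
Carmen reaches everyone (king).
Bruno reaches everyone (king).
Chen cannot reach Ximena, Vera, Noor in two steps.
Tomas cannot reach Ximena, Noor in two steps.
Owen reaches everyone (king).
Vera reaches everyone (king).
Noor cannot reach Ximena in two steps.
Kings: Ximena, Carmen, Bruno, Owen, Vera — 5.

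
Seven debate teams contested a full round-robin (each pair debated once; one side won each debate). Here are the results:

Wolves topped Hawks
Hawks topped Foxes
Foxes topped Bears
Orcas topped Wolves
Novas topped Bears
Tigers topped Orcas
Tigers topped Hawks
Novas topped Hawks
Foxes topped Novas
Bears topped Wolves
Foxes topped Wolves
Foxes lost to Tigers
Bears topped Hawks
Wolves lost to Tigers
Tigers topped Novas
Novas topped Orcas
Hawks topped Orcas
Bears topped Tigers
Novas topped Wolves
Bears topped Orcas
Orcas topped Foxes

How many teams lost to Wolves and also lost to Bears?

1

Wolves beat: Hawks.
Bears beat: Wolves, Tigers, Hawks, Orcas.
Both beat: Hawks — 1.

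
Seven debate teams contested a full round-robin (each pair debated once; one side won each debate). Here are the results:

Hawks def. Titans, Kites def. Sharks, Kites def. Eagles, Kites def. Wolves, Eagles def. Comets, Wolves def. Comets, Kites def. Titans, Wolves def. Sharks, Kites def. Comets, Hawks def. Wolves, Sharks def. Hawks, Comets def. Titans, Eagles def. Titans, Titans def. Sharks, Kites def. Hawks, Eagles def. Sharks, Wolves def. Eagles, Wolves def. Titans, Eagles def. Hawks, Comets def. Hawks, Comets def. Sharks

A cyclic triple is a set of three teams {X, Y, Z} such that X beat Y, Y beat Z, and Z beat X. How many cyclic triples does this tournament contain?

Win totals: Sharks 1, Comets 3, Wolves 4, Titans 1, Kites 6, Eagles 4, Hawks 2.
A team with w wins dominates both others in C(w,2) triples; summing gives 0 + 3 + 6 + 0 + 15 + 6 + 1 = 31 transitive triples.
Total triples C(7,3) = 35, so cyclic triples = 35 − 31 = 4.

4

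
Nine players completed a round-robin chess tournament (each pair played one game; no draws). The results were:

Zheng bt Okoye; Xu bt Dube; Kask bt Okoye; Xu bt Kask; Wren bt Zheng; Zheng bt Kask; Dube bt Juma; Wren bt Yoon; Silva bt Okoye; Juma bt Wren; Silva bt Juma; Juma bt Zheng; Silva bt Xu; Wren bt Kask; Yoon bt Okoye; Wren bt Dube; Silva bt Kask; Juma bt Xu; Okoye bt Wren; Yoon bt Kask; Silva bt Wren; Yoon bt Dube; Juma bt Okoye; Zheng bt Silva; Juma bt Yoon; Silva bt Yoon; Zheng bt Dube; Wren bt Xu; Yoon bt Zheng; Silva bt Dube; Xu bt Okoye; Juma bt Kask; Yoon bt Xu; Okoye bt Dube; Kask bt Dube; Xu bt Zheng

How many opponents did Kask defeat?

2

Kask's results: beat Okoye, Dube; lost to Xu, Zheng, Silva, Wren, Juma, Yoon.
That is 2 wins.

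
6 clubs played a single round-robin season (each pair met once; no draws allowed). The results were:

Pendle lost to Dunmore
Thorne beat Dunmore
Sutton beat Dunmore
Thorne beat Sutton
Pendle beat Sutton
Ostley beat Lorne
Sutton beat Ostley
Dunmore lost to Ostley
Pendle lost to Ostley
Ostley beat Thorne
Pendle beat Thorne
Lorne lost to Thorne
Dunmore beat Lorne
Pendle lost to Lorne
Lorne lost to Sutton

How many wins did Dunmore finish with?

Dunmore's results: beat Lorne, Pendle; lost to Ostley, Sutton, Thorne.
That is 2 wins.

2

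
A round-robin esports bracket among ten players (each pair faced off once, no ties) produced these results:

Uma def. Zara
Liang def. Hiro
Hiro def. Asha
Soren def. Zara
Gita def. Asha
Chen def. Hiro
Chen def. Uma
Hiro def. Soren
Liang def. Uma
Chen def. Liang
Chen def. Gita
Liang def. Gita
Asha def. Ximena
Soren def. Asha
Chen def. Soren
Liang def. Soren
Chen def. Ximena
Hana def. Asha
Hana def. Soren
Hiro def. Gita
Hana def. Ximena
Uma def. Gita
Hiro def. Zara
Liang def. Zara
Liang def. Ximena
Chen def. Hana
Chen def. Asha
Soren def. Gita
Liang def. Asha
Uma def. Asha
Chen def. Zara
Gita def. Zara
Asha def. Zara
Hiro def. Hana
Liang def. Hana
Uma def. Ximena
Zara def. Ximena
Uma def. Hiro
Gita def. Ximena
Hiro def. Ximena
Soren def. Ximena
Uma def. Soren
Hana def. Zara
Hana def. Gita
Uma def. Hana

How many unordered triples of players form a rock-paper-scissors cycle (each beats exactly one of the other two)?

0

Win totals: Soren 4, Gita 3, Hana 5, Asha 2, Ximena 0, Liang 8, Zara 1, Hiro 6, Uma 7, Chen 9.
A player with w wins dominates both others in C(w,2) triples; summing gives 6 + 3 + 10 + 1 + 0 + 28 + 0 + 15 + 21 + 36 = 120 transitive triples.
Total triples C(10,3) = 120, so cyclic triples = 120 − 120 = 0.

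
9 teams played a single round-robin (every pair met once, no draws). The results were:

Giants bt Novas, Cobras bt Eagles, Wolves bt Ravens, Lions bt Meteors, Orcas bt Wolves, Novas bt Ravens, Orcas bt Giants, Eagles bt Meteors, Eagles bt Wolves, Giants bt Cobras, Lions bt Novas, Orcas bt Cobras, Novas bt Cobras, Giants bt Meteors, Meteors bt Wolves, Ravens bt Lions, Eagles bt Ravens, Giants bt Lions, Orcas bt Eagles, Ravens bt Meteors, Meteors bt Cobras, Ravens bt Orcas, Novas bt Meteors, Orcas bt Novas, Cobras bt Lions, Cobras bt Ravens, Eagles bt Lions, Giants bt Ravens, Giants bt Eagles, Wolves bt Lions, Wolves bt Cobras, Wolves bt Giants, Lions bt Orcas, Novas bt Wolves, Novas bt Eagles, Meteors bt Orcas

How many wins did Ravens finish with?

Ravens' results: beat Meteors, Lions, Orcas; lost to Eagles, Novas, Wolves, Cobras, Giants.
That is 3 wins.

3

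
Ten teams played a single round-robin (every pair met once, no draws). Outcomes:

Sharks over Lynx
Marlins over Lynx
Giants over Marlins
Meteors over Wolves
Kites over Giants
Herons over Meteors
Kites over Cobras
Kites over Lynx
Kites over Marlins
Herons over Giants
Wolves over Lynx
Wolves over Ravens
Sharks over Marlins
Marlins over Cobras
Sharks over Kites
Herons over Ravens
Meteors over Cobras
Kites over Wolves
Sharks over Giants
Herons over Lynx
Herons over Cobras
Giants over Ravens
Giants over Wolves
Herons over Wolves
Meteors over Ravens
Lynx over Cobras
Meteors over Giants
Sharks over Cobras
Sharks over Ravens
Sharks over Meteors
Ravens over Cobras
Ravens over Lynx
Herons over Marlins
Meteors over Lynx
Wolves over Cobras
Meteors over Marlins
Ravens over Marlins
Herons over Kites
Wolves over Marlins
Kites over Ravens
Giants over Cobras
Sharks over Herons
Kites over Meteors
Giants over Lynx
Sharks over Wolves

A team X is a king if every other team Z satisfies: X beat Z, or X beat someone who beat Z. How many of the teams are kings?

Ravens cannot reach Meteors, Kites, Giants, Herons, Sharks, Wolves in two steps.
Meteors cannot reach Kites, Herons, Sharks in two steps.
Kites cannot reach Herons, Sharks in two steps.
Giants cannot reach Meteors, Kites, Herons, Sharks in two steps.
Cobras cannot reach Ravens, Meteors, Kites, Giants, Herons, Sharks, Marlins, Lynx, Wolves in two steps.
Herons cannot reach Sharks in two steps.
Sharks reaches everyone (king).
Marlins cannot reach Ravens, Meteors, Kites, Giants, Herons, Sharks, Wolves in two steps.
Lynx cannot reach Ravens, Meteors, Kites, Giants, Herons, Sharks, Marlins, Wolves in two steps.
Wolves cannot reach Meteors, Kites, Giants, Herons, Sharks in two steps.
Kings: Sharks — 1.

1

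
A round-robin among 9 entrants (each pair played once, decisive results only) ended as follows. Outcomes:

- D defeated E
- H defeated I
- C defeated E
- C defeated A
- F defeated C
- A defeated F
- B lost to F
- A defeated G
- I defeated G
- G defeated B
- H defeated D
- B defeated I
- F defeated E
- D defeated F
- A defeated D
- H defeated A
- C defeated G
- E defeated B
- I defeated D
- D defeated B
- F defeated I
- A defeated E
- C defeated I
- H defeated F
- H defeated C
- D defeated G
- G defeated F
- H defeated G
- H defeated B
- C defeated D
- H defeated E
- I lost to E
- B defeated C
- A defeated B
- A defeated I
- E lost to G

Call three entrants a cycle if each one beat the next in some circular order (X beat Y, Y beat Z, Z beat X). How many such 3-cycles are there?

Win totals: A 6, B 2, C 5, D 4, E 2, F 4, G 3, H 8, I 2.
An entrant with w wins dominates both others in C(w,2) triples; summing gives 15 + 1 + 10 + 6 + 1 + 6 + 3 + 28 + 1 = 71 transitive triples.
Total triples C(9,3) = 84, so cyclic triples = 84 − 71 = 13.

13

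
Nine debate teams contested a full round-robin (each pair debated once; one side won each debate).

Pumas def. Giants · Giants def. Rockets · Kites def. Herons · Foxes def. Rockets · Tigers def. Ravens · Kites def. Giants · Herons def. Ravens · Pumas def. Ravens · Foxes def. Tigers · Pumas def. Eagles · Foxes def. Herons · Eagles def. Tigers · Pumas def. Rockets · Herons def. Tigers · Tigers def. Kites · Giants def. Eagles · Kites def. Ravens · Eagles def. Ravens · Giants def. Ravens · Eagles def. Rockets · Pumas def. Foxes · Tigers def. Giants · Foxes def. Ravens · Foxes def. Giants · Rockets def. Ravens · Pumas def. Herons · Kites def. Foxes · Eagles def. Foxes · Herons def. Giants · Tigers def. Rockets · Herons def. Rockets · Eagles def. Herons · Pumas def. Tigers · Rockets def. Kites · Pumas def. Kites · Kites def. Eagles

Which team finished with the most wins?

Win totals: Ravens 0, Foxes 5, Pumas 8, Giants 3, Herons 4, Eagles 5, Tigers 4, Kites 5, Rockets 2.
Pumas leads with 8 wins (next highest: 5).

Pumas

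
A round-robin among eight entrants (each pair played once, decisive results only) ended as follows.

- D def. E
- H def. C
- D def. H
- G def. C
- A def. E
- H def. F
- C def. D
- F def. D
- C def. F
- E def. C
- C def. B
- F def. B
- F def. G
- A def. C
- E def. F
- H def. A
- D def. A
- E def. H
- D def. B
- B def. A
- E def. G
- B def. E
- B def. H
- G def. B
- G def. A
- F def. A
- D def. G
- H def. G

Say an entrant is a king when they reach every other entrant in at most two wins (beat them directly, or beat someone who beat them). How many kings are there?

A reaches everyone (king).
B cannot reach D in two steps.
C reaches everyone (king).
D reaches everyone (king).
E reaches everyone (king).
F reaches everyone (king).
G reaches everyone (king).
H reaches everyone (king).
Kings: A, C, D, E, F, G, H — 7.

7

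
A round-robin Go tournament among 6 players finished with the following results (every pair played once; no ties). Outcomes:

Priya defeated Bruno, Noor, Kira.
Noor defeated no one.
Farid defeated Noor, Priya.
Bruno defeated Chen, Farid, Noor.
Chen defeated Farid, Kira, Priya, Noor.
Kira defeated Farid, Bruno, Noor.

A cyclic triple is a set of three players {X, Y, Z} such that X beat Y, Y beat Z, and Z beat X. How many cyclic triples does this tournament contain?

4

Of the C(6,3) = 20 triples, the cyclic ones are: {Farid, Kira, Priya}; {Farid, Priya, Bruno}; {Kira, Chen, Bruno}; {Chen, Priya, Bruno}.
That is 4.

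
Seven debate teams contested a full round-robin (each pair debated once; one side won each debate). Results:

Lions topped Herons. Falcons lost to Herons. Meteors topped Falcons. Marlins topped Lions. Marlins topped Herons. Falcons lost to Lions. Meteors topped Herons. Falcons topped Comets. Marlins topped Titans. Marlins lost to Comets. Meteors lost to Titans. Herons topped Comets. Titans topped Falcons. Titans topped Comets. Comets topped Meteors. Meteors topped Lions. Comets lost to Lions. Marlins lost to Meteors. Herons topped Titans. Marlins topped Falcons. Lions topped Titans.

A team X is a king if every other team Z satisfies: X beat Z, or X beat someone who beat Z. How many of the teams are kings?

Meteors reaches everyone (king).
Lions reaches everyone (king).
Falcons cannot reach Lions, Titans, Herons in two steps.
Titans reaches everyone (king).
Comets reaches everyone (king).
Marlins reaches everyone (king).
Herons cannot reach Lions in two steps.
Kings: Meteors, Lions, Titans, Comets, Marlins — 5.

5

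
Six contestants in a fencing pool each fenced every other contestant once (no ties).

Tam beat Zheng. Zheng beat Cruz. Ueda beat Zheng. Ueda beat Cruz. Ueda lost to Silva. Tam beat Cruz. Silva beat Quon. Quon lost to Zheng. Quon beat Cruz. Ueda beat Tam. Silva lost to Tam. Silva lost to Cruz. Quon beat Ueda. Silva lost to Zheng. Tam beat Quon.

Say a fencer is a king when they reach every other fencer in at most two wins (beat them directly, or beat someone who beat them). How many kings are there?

Quon reaches everyone (king).
Ueda reaches everyone (king).
Cruz cannot reach Zheng, Tam in two steps.
Zheng cannot reach Tam in two steps.
Silva reaches everyone (king).
Tam reaches everyone (king).
Kings: Quon, Ueda, Silva, Tam — 4.

4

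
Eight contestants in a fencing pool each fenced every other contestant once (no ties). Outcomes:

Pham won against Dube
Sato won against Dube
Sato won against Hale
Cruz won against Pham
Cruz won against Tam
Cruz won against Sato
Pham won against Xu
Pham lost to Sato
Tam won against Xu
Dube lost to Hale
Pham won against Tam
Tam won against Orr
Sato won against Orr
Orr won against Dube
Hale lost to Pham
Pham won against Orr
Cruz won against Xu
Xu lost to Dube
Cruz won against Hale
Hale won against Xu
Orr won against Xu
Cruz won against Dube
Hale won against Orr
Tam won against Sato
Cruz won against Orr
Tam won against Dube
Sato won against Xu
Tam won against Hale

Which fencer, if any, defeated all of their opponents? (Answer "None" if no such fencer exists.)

Cruz has 7 wins out of 7 opponents — a perfect record.

Cruz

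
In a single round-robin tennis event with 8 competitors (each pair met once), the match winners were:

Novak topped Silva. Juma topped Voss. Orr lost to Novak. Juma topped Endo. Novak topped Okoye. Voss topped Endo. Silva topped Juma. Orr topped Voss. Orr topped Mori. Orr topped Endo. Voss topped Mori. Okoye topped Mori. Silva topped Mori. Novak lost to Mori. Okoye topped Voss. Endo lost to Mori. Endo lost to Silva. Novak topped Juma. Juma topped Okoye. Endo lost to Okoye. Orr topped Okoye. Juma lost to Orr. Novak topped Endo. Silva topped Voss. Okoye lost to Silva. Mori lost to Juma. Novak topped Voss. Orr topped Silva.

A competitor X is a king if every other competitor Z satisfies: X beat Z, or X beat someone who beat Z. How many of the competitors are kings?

Endo cannot reach Mori, Okoye, Silva, Orr, Novak, Voss, Juma in two steps.
Mori reaches everyone (king).
Okoye cannot reach Silva, Orr, Juma in two steps.
Silva cannot reach Orr in two steps.
Orr reaches everyone (king).
Novak reaches everyone (king).
Voss cannot reach Okoye, Silva, Orr, Juma in two steps.
Juma cannot reach Silva, Orr in two steps.
Kings: Mori, Orr, Novak — 3.

3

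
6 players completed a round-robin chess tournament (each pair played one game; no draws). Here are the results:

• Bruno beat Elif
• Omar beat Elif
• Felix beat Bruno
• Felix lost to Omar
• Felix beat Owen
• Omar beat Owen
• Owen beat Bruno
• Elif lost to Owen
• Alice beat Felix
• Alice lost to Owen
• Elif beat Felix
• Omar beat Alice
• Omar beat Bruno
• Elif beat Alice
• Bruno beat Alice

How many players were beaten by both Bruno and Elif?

1

Bruno beat: Alice, Elif.
Elif beat: Alice, Felix.
Both beat: Alice — 1.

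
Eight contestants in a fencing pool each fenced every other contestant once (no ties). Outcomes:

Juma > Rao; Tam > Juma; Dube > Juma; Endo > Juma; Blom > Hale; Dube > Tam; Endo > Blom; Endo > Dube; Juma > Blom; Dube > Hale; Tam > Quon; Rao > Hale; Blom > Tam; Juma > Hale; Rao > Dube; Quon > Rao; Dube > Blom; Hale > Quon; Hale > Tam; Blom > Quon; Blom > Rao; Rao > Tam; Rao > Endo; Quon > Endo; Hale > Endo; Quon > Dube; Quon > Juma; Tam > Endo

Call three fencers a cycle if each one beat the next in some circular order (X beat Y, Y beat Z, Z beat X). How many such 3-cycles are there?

Win totals: Rao 4, Tam 3, Hale 3, Endo 3, Quon 4, Dube 4, Blom 4, Juma 3.
A fencer with w wins dominates both others in C(w,2) triples; summing gives 6 + 3 + 3 + 3 + 6 + 6 + 6 + 3 = 36 transitive triples.
Total triples C(8,3) = 56, so cyclic triples = 56 − 36 = 20.

20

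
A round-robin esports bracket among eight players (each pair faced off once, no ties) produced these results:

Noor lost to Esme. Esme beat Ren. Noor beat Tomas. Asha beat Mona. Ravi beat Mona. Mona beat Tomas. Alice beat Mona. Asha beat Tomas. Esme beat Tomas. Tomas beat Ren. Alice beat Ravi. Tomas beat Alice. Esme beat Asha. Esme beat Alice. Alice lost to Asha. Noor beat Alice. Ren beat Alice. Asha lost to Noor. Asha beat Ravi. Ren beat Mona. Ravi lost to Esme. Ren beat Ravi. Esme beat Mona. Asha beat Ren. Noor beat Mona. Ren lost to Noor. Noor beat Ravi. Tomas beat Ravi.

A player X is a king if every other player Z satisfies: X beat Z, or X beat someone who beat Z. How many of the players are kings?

Alice cannot reach Esme, Noor, Ren, Asha in two steps.
Esme reaches everyone (king).
Noor cannot reach Esme in two steps.
Mona cannot reach Esme, Noor, Asha in two steps.
Ren cannot reach Esme, Noor, Asha in two steps.
Ravi cannot reach Alice, Esme, Noor, Ren, Asha in two steps.
Asha cannot reach Esme, Noor in two steps.
Tomas cannot reach Esme, Noor, Asha in two steps.
Kings: Esme — 1.

1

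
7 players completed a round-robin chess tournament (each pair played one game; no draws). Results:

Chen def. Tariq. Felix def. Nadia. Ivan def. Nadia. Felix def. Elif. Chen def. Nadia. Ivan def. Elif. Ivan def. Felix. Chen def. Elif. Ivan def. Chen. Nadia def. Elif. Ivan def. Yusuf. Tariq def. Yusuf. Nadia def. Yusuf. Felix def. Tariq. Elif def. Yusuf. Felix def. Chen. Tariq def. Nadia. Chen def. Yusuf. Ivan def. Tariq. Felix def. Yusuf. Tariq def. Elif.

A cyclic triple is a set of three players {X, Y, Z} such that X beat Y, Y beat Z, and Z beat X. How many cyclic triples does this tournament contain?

Win totals: Nadia 2, Elif 1, Yusuf 0, Tariq 3, Ivan 6, Chen 4, Felix 5.
A player with w wins dominates both others in C(w,2) triples; summing gives 1 + 0 + 0 + 3 + 15 + 6 + 10 = 35 transitive triples.
Total triples C(7,3) = 35, so cyclic triples = 35 − 35 = 0.

0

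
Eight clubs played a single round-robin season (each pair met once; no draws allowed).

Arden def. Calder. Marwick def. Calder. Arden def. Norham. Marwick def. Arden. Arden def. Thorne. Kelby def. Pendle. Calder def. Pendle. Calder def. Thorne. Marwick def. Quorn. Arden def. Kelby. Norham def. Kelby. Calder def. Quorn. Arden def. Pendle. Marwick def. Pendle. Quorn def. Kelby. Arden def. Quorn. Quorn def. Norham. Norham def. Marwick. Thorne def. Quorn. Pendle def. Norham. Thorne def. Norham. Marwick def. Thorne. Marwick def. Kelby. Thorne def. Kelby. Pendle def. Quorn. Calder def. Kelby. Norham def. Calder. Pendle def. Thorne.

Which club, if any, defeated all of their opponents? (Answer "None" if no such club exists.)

None

Highest win total is Marwick with 6 (out of 7 possible).
Marwick lost to Norham, so no club went undefeated.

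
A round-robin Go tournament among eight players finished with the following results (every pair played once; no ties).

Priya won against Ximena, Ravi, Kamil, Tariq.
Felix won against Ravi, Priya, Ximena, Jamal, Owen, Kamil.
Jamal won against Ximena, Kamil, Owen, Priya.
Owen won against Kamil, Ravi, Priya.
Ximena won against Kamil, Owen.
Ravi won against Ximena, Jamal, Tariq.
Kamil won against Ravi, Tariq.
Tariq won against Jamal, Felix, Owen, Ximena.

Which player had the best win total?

Win totals: Ximena 2, Jamal 4, Owen 3, Ravi 3, Felix 6, Kamil 2, Tariq 4, Priya 4.
Felix leads with 6 wins (next highest: 4).

Felix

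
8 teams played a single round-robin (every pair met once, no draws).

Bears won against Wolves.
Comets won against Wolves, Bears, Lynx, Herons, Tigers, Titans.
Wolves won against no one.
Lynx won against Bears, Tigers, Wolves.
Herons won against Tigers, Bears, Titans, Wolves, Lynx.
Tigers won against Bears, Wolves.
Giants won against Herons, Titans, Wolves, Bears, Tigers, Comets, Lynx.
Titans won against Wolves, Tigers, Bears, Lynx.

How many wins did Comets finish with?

6

Comets' results: beat Herons, Tigers, Bears, Wolves, Titans, Lynx; lost to Giants.
That is 6 wins.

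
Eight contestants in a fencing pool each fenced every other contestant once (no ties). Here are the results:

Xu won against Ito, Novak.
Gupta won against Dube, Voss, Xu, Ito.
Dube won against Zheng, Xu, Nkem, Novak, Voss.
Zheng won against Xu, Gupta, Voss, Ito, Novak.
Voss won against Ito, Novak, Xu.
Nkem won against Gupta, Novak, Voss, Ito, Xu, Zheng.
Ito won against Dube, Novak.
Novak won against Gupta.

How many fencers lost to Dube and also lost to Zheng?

3

Dube beat: Xu, Novak, Voss, Nkem, Zheng.
Zheng beat: Xu, Novak, Gupta, Voss, Ito.
Both beat: Xu, Novak, Voss — 3.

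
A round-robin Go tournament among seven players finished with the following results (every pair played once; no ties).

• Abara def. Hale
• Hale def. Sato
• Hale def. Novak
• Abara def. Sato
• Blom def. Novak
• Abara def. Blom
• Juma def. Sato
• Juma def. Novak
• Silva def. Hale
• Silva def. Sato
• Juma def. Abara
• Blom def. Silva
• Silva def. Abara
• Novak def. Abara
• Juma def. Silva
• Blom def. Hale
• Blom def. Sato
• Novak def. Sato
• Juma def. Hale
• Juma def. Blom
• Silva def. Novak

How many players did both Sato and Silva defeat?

Sato beat: no one.
Silva beat: Hale, Sato, Novak, Abara.
No one was beaten by both.

0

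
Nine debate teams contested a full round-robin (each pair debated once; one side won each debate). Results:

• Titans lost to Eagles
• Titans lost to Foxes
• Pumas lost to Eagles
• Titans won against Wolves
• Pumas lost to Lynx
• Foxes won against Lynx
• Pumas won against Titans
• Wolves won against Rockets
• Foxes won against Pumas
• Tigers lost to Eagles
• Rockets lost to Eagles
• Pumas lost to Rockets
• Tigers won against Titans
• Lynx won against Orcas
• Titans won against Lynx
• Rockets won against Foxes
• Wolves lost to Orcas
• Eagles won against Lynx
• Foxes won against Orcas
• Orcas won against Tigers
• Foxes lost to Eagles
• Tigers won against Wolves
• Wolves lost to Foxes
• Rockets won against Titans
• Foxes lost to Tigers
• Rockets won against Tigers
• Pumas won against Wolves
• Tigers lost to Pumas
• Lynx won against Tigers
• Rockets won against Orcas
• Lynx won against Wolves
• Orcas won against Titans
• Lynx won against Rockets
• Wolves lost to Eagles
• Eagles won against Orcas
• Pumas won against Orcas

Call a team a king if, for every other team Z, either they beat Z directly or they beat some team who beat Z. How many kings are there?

Orcas cannot reach Eagles, Pumas in two steps.
Eagles reaches everyone (king).
Lynx cannot reach Eagles in two steps.
Wolves cannot reach Eagles, Lynx in two steps.
Foxes cannot reach Eagles in two steps.
Pumas cannot reach Eagles in two steps.
Tigers cannot reach Eagles in two steps.
Titans cannot reach Eagles, Foxes in two steps.
Rockets cannot reach Eagles in two steps.
Kings: Eagles — 1.

1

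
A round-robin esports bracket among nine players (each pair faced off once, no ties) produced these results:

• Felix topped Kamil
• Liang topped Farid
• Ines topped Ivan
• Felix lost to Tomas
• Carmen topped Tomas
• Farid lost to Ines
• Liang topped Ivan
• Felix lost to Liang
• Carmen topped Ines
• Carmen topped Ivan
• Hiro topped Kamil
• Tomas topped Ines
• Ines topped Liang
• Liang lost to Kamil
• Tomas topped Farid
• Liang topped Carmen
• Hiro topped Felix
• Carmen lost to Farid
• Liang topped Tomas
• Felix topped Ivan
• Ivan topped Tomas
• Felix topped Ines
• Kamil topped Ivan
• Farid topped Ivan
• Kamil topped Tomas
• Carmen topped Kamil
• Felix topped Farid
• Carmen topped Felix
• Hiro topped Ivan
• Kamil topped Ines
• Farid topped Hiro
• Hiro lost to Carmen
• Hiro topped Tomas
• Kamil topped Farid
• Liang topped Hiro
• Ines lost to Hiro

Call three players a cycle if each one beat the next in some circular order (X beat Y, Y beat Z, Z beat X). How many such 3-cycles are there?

Win totals: Ivan 1, Kamil 5, Carmen 6, Felix 4, Liang 6, Ines 3, Hiro 5, Tomas 3, Farid 3.
A player with w wins dominates both others in C(w,2) triples; summing gives 0 + 10 + 15 + 6 + 15 + 3 + 10 + 3 + 3 = 65 transitive triples.
Total triples C(9,3) = 84, so cyclic triples = 84 − 65 = 19.

19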